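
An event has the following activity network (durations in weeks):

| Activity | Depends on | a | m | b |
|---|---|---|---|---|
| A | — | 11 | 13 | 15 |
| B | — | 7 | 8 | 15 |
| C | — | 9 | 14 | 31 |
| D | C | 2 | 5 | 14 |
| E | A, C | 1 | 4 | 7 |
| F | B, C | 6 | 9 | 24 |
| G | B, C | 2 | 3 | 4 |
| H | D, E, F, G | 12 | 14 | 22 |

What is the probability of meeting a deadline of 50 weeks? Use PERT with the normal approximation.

te_A = (11 + 4·13 + 15)/6 = 78/6 = 13; σ²_A = ((15−11)/6)² = 0.444
te_B = (7 + 4·8 + 15)/6 = 54/6 = 9; σ²_B = ((15−7)/6)² = 1.778
te_C = (9 + 4·14 + 31)/6 = 96/6 = 16; σ²_C = ((31−9)/6)² = 13.444
te_D = (2 + 4·5 + 14)/6 = 36/6 = 6; σ²_D = ((14−2)/6)² = 4.000
te_E = (1 + 4·4 + 7)/6 = 24/6 = 4; σ²_E = ((7−1)/6)² = 1.000
te_F = (6 + 4·9 + 24)/6 = 66/6 = 11; σ²_F = ((24−6)/6)² = 9.000
te_G = (2 + 4·3 + 4)/6 = 18/6 = 3; σ²_G = ((4−2)/6)² = 0.111
te_H = (12 + 4·14 + 22)/6 = 90/6 = 15; σ²_H = ((22−12)/6)² = 2.778

Forward pass:
ES_A = 0; EF_A = 13
ES_B = 0; EF_B = 9
ES_C = 0; EF_C = 16
ES_D = 16; EF_D = 16+6 = 22
ES_E = max(EF_A=13, EF_C=16) = 16; EF_E = 16+4 = 20
ES_F = max(EF_B=9, EF_C=16) = 16; EF_F = 16+11 = 27
ES_G = max(EF_B=9, EF_C=16) = 16; EF_G = 16+3 = 19
ES_H = max(EF_D=22, EF_E=20, EF_F=27, EF_G=19) = 27; EF_H = 27+15 = 42
Expected project duration μ = 42 weeks. Critical path: C → F → H.

Variance along critical path = 13.444 + 9.000 + 2.778 = 25.222; σ = √25.222 = 5.022 weeks.
Z = (50 − 42) / 5.022 = 1.593
P(T ≤ 50) = Φ(1.593) ≈ 0.944

0.944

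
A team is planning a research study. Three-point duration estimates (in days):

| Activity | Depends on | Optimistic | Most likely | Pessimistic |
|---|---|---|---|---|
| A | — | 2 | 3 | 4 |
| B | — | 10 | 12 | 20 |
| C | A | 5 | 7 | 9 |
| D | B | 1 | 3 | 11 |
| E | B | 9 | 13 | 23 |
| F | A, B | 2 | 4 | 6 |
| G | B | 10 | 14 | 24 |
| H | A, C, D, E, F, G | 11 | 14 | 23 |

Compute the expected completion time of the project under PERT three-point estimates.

te_A = (2 + 4·3 + 4)/6 = 18/6 = 3
te_B = (10 + 4·12 + 20)/6 = 78/6 = 13
te_C = (5 + 4·7 + 9)/6 = 42/6 = 7
te_D = (1 + 4·3 + 11)/6 = 24/6 = 4
te_E = (9 + 4·13 + 23)/6 = 84/6 = 14
te_F = (2 + 4·4 + 6)/6 = 24/6 = 4
te_G = (10 + 4·14 + 24)/6 = 90/6 = 15
te_H = (11 + 4·14 + 23)/6 = 90/6 = 15

Forward pass:
ES_A = 0; EF_A = 3
ES_B = 0; EF_B = 13
ES_C = 3; EF_C = 3+7 = 10
ES_D = 13; EF_D = 13+4 = 17
ES_E = 13; EF_E = 13+14 = 27
ES_F = max(EF_A=3, EF_B=13) = 13; EF_F = 13+4 = 17
ES_G = 13; EF_G = 13+15 = 28
ES_H = max(EF_A=3, EF_C=10, EF_D=17, EF_E=27, EF_F=17, EF_G=28) = 28; EF_H = 28+15 = 43
Expected project duration μ = 43 days. Critical path: B → G → H.

43 days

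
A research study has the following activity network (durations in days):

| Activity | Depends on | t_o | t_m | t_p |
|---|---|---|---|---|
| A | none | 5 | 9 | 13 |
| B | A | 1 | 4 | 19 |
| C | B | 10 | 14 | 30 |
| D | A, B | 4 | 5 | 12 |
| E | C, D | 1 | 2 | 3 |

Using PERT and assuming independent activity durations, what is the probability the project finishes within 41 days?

te_A = (5 + 4·9 + 13)/6 = 54/6 = 9; σ²_A = ((13−5)/6)² = 1.778
te_B = (1 + 4·4 + 19)/6 = 36/6 = 6; σ²_B = ((19−1)/6)² = 9.000
te_C = (10 + 4·14 + 30)/6 = 96/6 = 16; σ²_C = ((30−10)/6)² = 11.111
te_D = (4 + 4·5 + 12)/6 = 36/6 = 6; σ²_D = ((12−4)/6)² = 1.778
te_E = (1 + 4·2 + 3)/6 = 12/6 = 2; σ²_E = ((3−1)/6)² = 0.111

Forward pass:
ES_A = 0; EF_A = 9
ES_B = 9; EF_B = 9+6 = 15
ES_C = 15; EF_C = 15+16 = 31
ES_D = max(EF_A=9, EF_B=15) = 15; EF_D = 15+6 = 21
ES_E = max(EF_C=31, EF_D=21) = 31; EF_E = 31+2 = 33
Expected project duration μ = 33 days. Critical path: A → B → C → E.

Variance along critical path = 1.778 + 9.000 + 11.111 + 0.111 = 22.000; σ = √22.000 = 4.690 days.
Z = (41 − 33) / 4.690 = 1.706
P(T ≤ 41) = Φ(1.706) ≈ 0.956

0.956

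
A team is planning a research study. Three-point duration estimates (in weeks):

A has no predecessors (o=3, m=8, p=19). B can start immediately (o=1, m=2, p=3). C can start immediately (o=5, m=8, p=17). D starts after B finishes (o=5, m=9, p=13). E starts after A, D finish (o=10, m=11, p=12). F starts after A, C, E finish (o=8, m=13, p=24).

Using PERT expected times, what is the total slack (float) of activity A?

2 weeks

te_A = (3 + 4·8 + 19)/6 = 54/6 = 9
te_B = (1 + 4·2 + 3)/6 = 12/6 = 2
te_C = (5 + 4·8 + 17)/6 = 54/6 = 9
te_D = (5 + 4·9 + 13)/6 = 54/6 = 9
te_E = (10 + 4·11 + 12)/6 = 66/6 = 11
te_F = (8 + 4·13 + 24)/6 = 84/6 = 14

Forward pass:
ES_A = 0; EF_A = 9
ES_B = 0; EF_B = 2
ES_C = 0; EF_C = 9
ES_D = 2; EF_D = 2+9 = 11
ES_E = max(EF_A=9, EF_D=11) = 11; EF_E = 11+11 = 22
ES_F = max(EF_A=9, EF_C=9, EF_E=22) = 22; EF_F = 22+14 = 36
Expected project duration μ = 36 weeks. Critical path: B → D → E → F.

Backward pass:
LF_F = 36; LS_F = 36−14 = 22
LF_E = LS_F = 22; LS_E = 22−11 = 11
LF_D = LS_E = 11; LS_D = 11−9 = 2
LF_C = LS_F = 22; LS_C = 22−9 = 13
LF_B = LS_D = 2; LS_B = 2−2 = 0
LF_A = min(LS_E=11, LS_F=22) = 11; LS_A = 11−9 = 2
Slack_A = LS_A − ES_A = 2 − 0 = 2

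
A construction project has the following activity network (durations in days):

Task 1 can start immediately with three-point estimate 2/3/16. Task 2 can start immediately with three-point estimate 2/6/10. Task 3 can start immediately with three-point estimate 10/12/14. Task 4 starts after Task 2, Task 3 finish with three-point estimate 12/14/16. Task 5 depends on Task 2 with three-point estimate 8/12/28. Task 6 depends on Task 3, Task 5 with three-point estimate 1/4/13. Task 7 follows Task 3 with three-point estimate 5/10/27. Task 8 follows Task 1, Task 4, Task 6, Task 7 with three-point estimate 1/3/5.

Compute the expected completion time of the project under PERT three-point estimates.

29 days

te_Task 1 = (2 + 4·3 + 16)/6 = 30/6 = 5
te_Task 2 = (2 + 4·6 + 10)/6 = 36/6 = 6
te_Task 3 = (10 + 4·12 + 14)/6 = 72/6 = 12
te_Task 4 = (12 + 4·14 + 16)/6 = 84/6 = 14
te_Task 5 = (8 + 4·12 + 28)/6 = 84/6 = 14
te_Task 6 = (1 + 4·4 + 13)/6 = 30/6 = 5
te_Task 7 = (5 + 4·10 + 27)/6 = 72/6 = 12
te_Task 8 = (1 + 4·3 + 5)/6 = 18/6 = 3

Forward pass:
ES_Task 1 = 0; EF_Task 1 = 5
ES_Task 2 = 0; EF_Task 2 = 6
ES_Task 3 = 0; EF_Task 3 = 12
ES_Task 4 = max(EF_Task 2=6, EF_Task 3=12) = 12; EF_Task 4 = 12+14 = 26
ES_Task 5 = 6; EF_Task 5 = 6+14 = 20
ES_Task 6 = max(EF_Task 3=12, EF_Task 5=20) = 20; EF_Task 6 = 20+5 = 25
ES_Task 7 = 12; EF_Task 7 = 12+12 = 24
ES_Task 8 = max(EF_Task 1=5, EF_Task 4=26, EF_Task 6=25, EF_Task 7=24) = 26; EF_Task 8 = 26+3 = 29
Expected project duration μ = 29 days. Critical path: Task 3 → Task 4 → Task 8.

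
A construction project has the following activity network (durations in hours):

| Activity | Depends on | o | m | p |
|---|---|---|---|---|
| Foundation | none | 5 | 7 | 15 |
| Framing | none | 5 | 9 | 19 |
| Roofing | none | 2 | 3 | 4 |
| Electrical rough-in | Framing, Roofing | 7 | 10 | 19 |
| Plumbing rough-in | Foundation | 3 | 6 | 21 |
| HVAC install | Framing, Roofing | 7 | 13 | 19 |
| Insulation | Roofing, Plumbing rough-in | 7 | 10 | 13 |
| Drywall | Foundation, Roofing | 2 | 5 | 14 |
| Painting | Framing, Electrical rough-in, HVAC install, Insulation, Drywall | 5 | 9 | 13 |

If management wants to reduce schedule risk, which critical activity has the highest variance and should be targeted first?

te_Foundation = (5 + 4·7 + 15)/6 = 48/6 = 8; σ²_Foundation = ((15−5)/6)² = 2.778
te_Framing = (5 + 4·9 + 19)/6 = 60/6 = 10; σ²_Framing = ((19−5)/6)² = 5.444
te_Roofing = (2 + 4·3 + 4)/6 = 18/6 = 3; σ²_Roofing = ((4−2)/6)² = 0.111
te_Electrical rough-in = (7 + 4·10 + 19)/6 = 66/6 = 11; σ²_Electrical rough-in = ((19−7)/6)² = 4.000
te_Plumbing rough-in = (3 + 4·6 + 21)/6 = 48/6 = 8; σ²_Plumbing rough-in = ((21−3)/6)² = 9.000
te_HVAC install = (7 + 4·13 + 19)/6 = 78/6 = 13; σ²_HVAC install = ((19−7)/6)² = 4.000
te_Insulation = (7 + 4·10 + 13)/6 = 60/6 = 10; σ²_Insulation = ((13−7)/6)² = 1.000
te_Drywall = (2 + 4·5 + 14)/6 = 36/6 = 6; σ²_Drywall = ((14−2)/6)² = 4.000
te_Painting = (5 + 4·9 + 13)/6 = 54/6 = 9; σ²_Painting = ((13−5)/6)² = 1.778

Forward pass:
ES_Foundation = 0; EF_Foundation = 8
ES_Framing = 0; EF_Framing = 10
ES_Roofing = 0; EF_Roofing = 3
ES_Electrical rough-in = max(EF_Framing=10, EF_Roofing=3) = 10; EF_Electrical rough-in = 10+11 = 21
ES_Plumbing rough-in = 8; EF_Plumbing rough-in = 8+8 = 16
ES_HVAC install = max(EF_Framing=10, EF_Roofing=3) = 10; EF_HVAC install = 10+13 = 23
ES_Insulation = max(EF_Roofing=3, EF_Plumbing rough-in=16) = 16; EF_Insulation = 16+10 = 26
ES_Drywall = max(EF_Foundation=8, EF_Roofing=3) = 8; EF_Drywall = 8+6 = 14
ES_Painting = max(EF_Framing=10, EF_Electrical rough-in=21, EF_HVAC install=23, EF_Insulation=26, EF_Drywall=14) = 26; EF_Painting = 26+9 = 35
Expected project duration μ = 35 hours. Critical path: Foundation → Plumbing rough-in → Insulation → Painting.

Variances on critical path: σ²_Foundation=2.778, σ²_Plumbing rough-in=9.000, σ²_Insulation=1.000, σ²_Painting=1.778.
Largest is σ²_Plumbing rough-in = 9.000.

Plumbing rough-in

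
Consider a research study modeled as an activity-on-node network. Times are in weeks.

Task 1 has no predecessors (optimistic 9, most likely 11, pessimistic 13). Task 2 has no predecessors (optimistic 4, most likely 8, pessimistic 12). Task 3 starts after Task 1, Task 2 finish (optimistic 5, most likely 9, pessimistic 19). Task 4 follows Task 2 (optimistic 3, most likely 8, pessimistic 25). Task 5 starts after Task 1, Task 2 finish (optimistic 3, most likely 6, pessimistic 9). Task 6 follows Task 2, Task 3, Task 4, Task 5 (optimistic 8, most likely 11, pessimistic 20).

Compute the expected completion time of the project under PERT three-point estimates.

33 weeks

te_Task 1 = (9 + 4·11 + 13)/6 = 66/6 = 11
te_Task 2 = (4 + 4·8 + 12)/6 = 48/6 = 8
te_Task 3 = (5 + 4·9 + 19)/6 = 60/6 = 10
te_Task 4 = (3 + 4·8 + 25)/6 = 60/6 = 10
te_Task 5 = (3 + 4·6 + 9)/6 = 36/6 = 6
te_Task 6 = (8 + 4·11 + 20)/6 = 72/6 = 12

Forward pass:
ES_Task 1 = 0; EF_Task 1 = 11
ES_Task 2 = 0; EF_Task 2 = 8
ES_Task 3 = max(EF_Task 1=11, EF_Task 2=8) = 11; EF_Task 3 = 11+10 = 21
ES_Task 4 = 8; EF_Task 4 = 8+10 = 18
ES_Task 5 = max(EF_Task 1=11, EF_Task 2=8) = 11; EF_Task 5 = 11+6 = 17
ES_Task 6 = max(EF_Task 2=8, EF_Task 3=21, EF_Task 4=18, EF_Task 5=17) = 21; EF_Task 6 = 21+12 = 33
Expected project duration μ = 33 weeks. Critical path: Task 1 → Task 3 → Task 6.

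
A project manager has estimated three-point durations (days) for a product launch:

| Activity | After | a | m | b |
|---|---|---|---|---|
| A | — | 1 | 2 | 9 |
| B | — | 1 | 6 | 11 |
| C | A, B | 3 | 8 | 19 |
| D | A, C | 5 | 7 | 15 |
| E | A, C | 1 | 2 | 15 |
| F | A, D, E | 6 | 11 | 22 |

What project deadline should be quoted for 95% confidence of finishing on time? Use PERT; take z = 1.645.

te_A = (1 + 4·2 + 9)/6 = 18/6 = 3; σ²_A = ((9−1)/6)² = 1.778
te_B = (1 + 4·6 + 11)/6 = 36/6 = 6; σ²_B = ((11−1)/6)² = 2.778
te_C = (3 + 4·8 + 19)/6 = 54/6 = 9; σ²_C = ((19−3)/6)² = 7.111
te_D = (5 + 4·7 + 15)/6 = 48/6 = 8; σ²_D = ((15−5)/6)² = 2.778
te_E = (1 + 4·2 + 15)/6 = 24/6 = 4; σ²_E = ((15−1)/6)² = 5.444
te_F = (6 + 4·11 + 22)/6 = 72/6 = 12; σ²_F = ((22−6)/6)² = 7.111

Forward pass:
ES_A = 0; EF_A = 3
ES_B = 0; EF_B = 6
ES_C = max(EF_A=3, EF_B=6) = 6; EF_C = 6+9 = 15
ES_D = max(EF_A=3, EF_C=15) = 15; EF_D = 15+8 = 23
ES_E = max(EF_A=3, EF_C=15) = 15; EF_E = 15+4 = 19
ES_F = max(EF_A=3, EF_D=23, EF_E=19) = 23; EF_F = 23+12 = 35
Expected project duration μ = 35 days. Critical path: B → C → D → F.

Variance along critical path = 2.778 + 7.111 + 2.778 + 7.111 = 19.778; σ = 4.447 days.
D = μ + z·σ = 35 + 1.645·4.447 = 42.3 days

42.3 days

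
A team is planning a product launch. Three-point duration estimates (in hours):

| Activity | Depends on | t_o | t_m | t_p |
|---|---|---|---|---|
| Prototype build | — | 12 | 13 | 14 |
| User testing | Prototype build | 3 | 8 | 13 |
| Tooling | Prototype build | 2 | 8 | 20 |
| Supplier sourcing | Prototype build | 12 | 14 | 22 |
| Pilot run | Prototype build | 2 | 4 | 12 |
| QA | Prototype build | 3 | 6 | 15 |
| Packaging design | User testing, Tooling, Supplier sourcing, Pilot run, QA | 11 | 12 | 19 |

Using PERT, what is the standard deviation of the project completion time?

te_Prototype build = (12 + 4·13 + 14)/6 = 78/6 = 13; σ²_Prototype build = ((14−12)/6)² = 0.111
te_User testing = (3 + 4·8 + 13)/6 = 48/6 = 8; σ²_User testing = ((13−3)/6)² = 2.778
te_Tooling = (2 + 4·8 + 20)/6 = 54/6 = 9; σ²_Tooling = ((20−2)/6)² = 9.000
te_Supplier sourcing = (12 + 4·14 + 22)/6 = 90/6 = 15; σ²_Supplier sourcing = ((22−12)/6)² = 2.778
te_Pilot run = (2 + 4·4 + 12)/6 = 30/6 = 5; σ²_Pilot run = ((12−2)/6)² = 2.778
te_QA = (3 + 4·6 + 15)/6 = 42/6 = 7; σ²_QA = ((15−3)/6)² = 4.000
te_Packaging design = (11 + 4·12 + 19)/6 = 78/6 = 13; σ²_Packaging design = ((19−11)/6)² = 1.778

Forward pass:
ES_Prototype build = 0; EF_Prototype build = 13
ES_User testing = 13; EF_User testing = 13+8 = 21
ES_Tooling = 13; EF_Tooling = 13+9 = 22
ES_Supplier sourcing = 13; EF_Supplier sourcing = 13+15 = 28
ES_Pilot run = 13; EF_Pilot run = 13+5 = 18
ES_QA = 13; EF_QA = 13+7 = 20
ES_Packaging design = max(EF_User testing=21, EF_Tooling=22, EF_Supplier sourcing=28, EF_Pilot run=18, EF_QA=20) = 28; EF_Packaging design = 28+13 = 41
Expected project duration μ = 41 hours. Critical path: Prototype build → Supplier sourcing → Packaging design.

Variance along critical path = 0.111 + 2.778 + 1.778 = 4.667
σ = √4.667 = 2.160 hours

2.16 hours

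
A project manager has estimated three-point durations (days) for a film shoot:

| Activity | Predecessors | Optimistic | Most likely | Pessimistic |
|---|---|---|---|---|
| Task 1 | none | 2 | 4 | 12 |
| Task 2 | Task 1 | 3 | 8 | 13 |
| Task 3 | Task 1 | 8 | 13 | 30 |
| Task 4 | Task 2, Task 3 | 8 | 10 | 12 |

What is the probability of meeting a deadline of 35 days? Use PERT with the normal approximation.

0.890

te_Task 1 = (2 + 4·4 + 12)/6 = 30/6 = 5; σ²_Task 1 = ((12−2)/6)² = 2.778
te_Task 2 = (3 + 4·8 + 13)/6 = 48/6 = 8; σ²_Task 2 = ((13−3)/6)² = 2.778
te_Task 3 = (8 + 4·13 + 30)/6 = 90/6 = 15; σ²_Task 3 = ((30−8)/6)² = 13.444
te_Task 4 = (8 + 4·10 + 12)/6 = 60/6 = 10; σ²_Task 4 = ((12−8)/6)² = 0.444

Forward pass:
ES_Task 1 = 0; EF_Task 1 = 5
ES_Task 2 = 5; EF_Task 2 = 5+8 = 13
ES_Task 3 = 5; EF_Task 3 = 5+15 = 20
ES_Task 4 = max(EF_Task 2=13, EF_Task 3=20) = 20; EF_Task 4 = 20+10 = 30
Expected project duration μ = 30 days. Critical path: Task 1 → Task 3 → Task 4.

Variance along critical path = 2.778 + 13.444 + 0.444 = 16.667; σ = √16.667 = 4.082 days.
Z = (35 − 30) / 4.082 = 1.225
P(T ≤ 35) = Φ(1.225) ≈ 0.890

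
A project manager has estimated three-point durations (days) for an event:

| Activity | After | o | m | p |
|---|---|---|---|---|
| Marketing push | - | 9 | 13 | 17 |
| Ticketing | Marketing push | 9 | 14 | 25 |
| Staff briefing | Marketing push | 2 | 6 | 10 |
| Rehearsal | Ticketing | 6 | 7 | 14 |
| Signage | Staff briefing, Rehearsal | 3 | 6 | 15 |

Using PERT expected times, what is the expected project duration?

te_Marketing push = (9 + 4·13 + 17)/6 = 78/6 = 13
te_Ticketing = (9 + 4·14 + 25)/6 = 90/6 = 15
te_Staff briefing = (2 + 4·6 + 10)/6 = 36/6 = 6
te_Rehearsal = (6 + 4·7 + 14)/6 = 48/6 = 8
te_Signage = (3 + 4·6 + 15)/6 = 42/6 = 7

Forward pass:
ES_Marketing push = 0; EF_Marketing push = 13
ES_Ticketing = 13; EF_Ticketing = 13+15 = 28
ES_Staff briefing = 13; EF_Staff briefing = 13+6 = 19
ES_Rehearsal = 28; EF_Rehearsal = 28+8 = 36
ES_Signage = max(EF_Staff briefing=19, EF_Rehearsal=36) = 36; EF_Signage = 36+7 = 43
Expected project duration μ = 43 days. Critical path: Marketing push → Ticketing → Rehearsal → Signage.

43 days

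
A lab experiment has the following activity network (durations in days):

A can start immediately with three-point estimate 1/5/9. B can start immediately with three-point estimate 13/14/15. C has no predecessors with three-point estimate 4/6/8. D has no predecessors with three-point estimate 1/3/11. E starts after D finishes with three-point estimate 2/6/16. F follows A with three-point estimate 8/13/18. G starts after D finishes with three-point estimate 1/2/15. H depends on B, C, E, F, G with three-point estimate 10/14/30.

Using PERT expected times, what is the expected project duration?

te_A = (1 + 4·5 + 9)/6 = 30/6 = 5
te_B = (13 + 4·14 + 15)/6 = 84/6 = 14
te_C = (4 + 4·6 + 8)/6 = 36/6 = 6
te_D = (1 + 4·3 + 11)/6 = 24/6 = 4
te_E = (2 + 4·6 + 16)/6 = 42/6 = 7
te_F = (8 + 4·13 + 18)/6 = 78/6 = 13
te_G = (1 + 4·2 + 15)/6 = 24/6 = 4
te_H = (10 + 4·14 + 30)/6 = 96/6 = 16

Forward pass:
ES_A = 0; EF_A = 5
ES_B = 0; EF_B = 14
ES_C = 0; EF_C = 6
ES_D = 0; EF_D = 4
ES_E = 4; EF_E = 4+7 = 11
ES_F = 5; EF_F = 5+13 = 18
ES_G = 4; EF_G = 4+4 = 8
ES_H = max(EF_B=14, EF_C=6, EF_E=11, EF_F=18, EF_G=8) = 18; EF_H = 18+16 = 34
Expected project duration μ = 34 days. Critical path: A → F → H.

34 days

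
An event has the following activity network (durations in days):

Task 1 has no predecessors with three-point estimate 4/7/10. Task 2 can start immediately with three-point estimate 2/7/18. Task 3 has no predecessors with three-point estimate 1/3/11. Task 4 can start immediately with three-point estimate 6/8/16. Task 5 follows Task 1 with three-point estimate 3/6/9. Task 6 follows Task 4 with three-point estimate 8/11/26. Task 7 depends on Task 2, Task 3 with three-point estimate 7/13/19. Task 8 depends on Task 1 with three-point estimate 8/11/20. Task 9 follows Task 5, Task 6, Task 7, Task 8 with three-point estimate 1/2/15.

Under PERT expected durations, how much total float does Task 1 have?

3 days

te_Task 1 = (4 + 4·7 + 10)/6 = 42/6 = 7
te_Task 2 = (2 + 4·7 + 18)/6 = 48/6 = 8
te_Task 3 = (1 + 4·3 + 11)/6 = 24/6 = 4
te_Task 4 = (6 + 4·8 + 16)/6 = 54/6 = 9
te_Task 5 = (3 + 4·6 + 9)/6 = 36/6 = 6
te_Task 6 = (8 + 4·11 + 26)/6 = 78/6 = 13
te_Task 7 = (7 + 4·13 + 19)/6 = 78/6 = 13
te_Task 8 = (8 + 4·11 + 20)/6 = 72/6 = 12
te_Task 9 = (1 + 4·2 + 15)/6 = 24/6 = 4

Forward pass:
ES_Task 1 = 0; EF_Task 1 = 7
ES_Task 2 = 0; EF_Task 2 = 8
ES_Task 3 = 0; EF_Task 3 = 4
ES_Task 4 = 0; EF_Task 4 = 9
ES_Task 5 = 7; EF_Task 5 = 7+6 = 13
ES_Task 6 = 9; EF_Task 6 = 9+13 = 22
ES_Task 7 = max(EF_Task 2=8, EF_Task 3=4) = 8; EF_Task 7 = 8+13 = 21
ES_Task 8 = 7; EF_Task 8 = 7+12 = 19
ES_Task 9 = max(EF_Task 5=13, EF_Task 6=22, EF_Task 7=21, EF_Task 8=19) = 22; EF_Task 9 = 22+4 = 26
Expected project duration μ = 26 days. Critical path: Task 4 → Task 6 → Task 9.

Backward pass:
LF_Task 9 = 26; LS_Task 9 = 26−4 = 22
LF_Task 8 = LS_Task 9 = 22; LS_Task 8 = 22−12 = 10
LF_Task 7 = LS_Task 9 = 22; LS_Task 7 = 22−13 = 9
LF_Task 6 = LS_Task 9 = 22; LS_Task 6 = 22−13 = 9
LF_Task 5 = LS_Task 9 = 22; LS_Task 5 = 22−6 = 16
LF_Task 4 = LS_Task 6 = 9; LS_Task 4 = 9−9 = 0
LF_Task 3 = LS_Task 7 = 9; LS_Task 3 = 9−4 = 5
LF_Task 2 = LS_Task 7 = 9; LS_Task 2 = 9−8 = 1
LF_Task 1 = min(LS_Task 5=16, LS_Task 8=10) = 10; LS_Task 1 = 10−7 = 3
Slack_Task 1 = LS_Task 1 − ES_Task 1 = 3 − 0 = 3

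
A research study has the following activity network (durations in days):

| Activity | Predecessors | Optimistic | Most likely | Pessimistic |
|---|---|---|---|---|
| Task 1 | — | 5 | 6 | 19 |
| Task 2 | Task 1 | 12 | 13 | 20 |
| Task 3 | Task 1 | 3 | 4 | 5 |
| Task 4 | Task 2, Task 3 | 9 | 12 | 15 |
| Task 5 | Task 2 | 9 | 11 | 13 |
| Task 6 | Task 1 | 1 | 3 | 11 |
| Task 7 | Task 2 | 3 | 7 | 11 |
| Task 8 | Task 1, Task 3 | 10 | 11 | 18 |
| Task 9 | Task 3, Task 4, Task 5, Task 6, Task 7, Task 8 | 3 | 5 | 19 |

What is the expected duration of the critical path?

41 days

te_Task 1 = (5 + 4·6 + 19)/6 = 48/6 = 8
te_Task 2 = (12 + 4·13 + 20)/6 = 84/6 = 14
te_Task 3 = (3 + 4·4 + 5)/6 = 24/6 = 4
te_Task 4 = (9 + 4·12 + 15)/6 = 72/6 = 12
te_Task 5 = (9 + 4·11 + 13)/6 = 66/6 = 11
te_Task 6 = (1 + 4·3 + 11)/6 = 24/6 = 4
te_Task 7 = (3 + 4·7 + 11)/6 = 42/6 = 7
te_Task 8 = (10 + 4·11 + 18)/6 = 72/6 = 12
te_Task 9 = (3 + 4·5 + 19)/6 = 42/6 = 7

Forward pass:
ES_Task 1 = 0; EF_Task 1 = 8
ES_Task 2 = 8; EF_Task 2 = 8+14 = 22
ES_Task 3 = 8; EF_Task 3 = 8+4 = 12
ES_Task 4 = max(EF_Task 2=22, EF_Task 3=12) = 22; EF_Task 4 = 22+12 = 34
ES_Task 5 = 22; EF_Task 5 = 22+11 = 33
ES_Task 6 = 8; EF_Task 6 = 8+4 = 12
ES_Task 7 = 22; EF_Task 7 = 22+7 = 29
ES_Task 8 = max(EF_Task 1=8, EF_Task 3=12) = 12; EF_Task 8 = 12+12 = 24
ES_Task 9 = max(EF_Task 3=12, EF_Task 4=34, EF_Task 5=33, EF_Task 6=12, EF_Task 7=29, EF_Task 8=24) = 34; EF_Task 9 = 34+7 = 41
Expected project duration μ = 41 days. Critical path: Task 1 → Task 2 → Task 4 → Task 9.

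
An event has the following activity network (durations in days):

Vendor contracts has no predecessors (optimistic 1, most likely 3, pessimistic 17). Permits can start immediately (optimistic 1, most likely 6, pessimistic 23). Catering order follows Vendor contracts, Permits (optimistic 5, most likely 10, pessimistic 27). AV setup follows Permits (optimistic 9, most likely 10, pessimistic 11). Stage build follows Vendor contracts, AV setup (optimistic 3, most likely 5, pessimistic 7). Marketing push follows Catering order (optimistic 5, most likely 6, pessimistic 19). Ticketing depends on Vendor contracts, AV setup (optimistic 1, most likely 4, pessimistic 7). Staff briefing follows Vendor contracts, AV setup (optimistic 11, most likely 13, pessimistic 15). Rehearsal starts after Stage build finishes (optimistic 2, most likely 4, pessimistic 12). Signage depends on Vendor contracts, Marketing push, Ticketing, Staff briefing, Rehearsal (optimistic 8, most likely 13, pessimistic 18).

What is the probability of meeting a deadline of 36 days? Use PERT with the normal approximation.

0.025

te_Vendor contracts = (1 + 4·3 + 17)/6 = 30/6 = 5; σ²_Vendor contracts = ((17−1)/6)² = 7.111
te_Permits = (1 + 4·6 + 23)/6 = 48/6 = 8; σ²_Permits = ((23−1)/6)² = 13.444
te_Catering order = (5 + 4·10 + 27)/6 = 72/6 = 12; σ²_Catering order = ((27−5)/6)² = 13.444
te_AV setup = (9 + 4·10 + 11)/6 = 60/6 = 10; σ²_AV setup = ((11−9)/6)² = 0.111
te_Stage build = (3 + 4·5 + 7)/6 = 30/6 = 5; σ²_Stage build = ((7−3)/6)² = 0.444
te_Marketing push = (5 + 4·6 + 19)/6 = 48/6 = 8; σ²_Marketing push = ((19−5)/6)² = 5.444
te_Ticketing = (1 + 4·4 + 7)/6 = 24/6 = 4; σ²_Ticketing = ((7−1)/6)² = 1.000
te_Staff briefing = (11 + 4·13 + 15)/6 = 78/6 = 13; σ²_Staff briefing = ((15−11)/6)² = 0.444
te_Rehearsal = (2 + 4·4 + 12)/6 = 30/6 = 5; σ²_Rehearsal = ((12−2)/6)² = 2.778
te_Signage = (8 + 4·13 + 18)/6 = 78/6 = 13; σ²_Signage = ((18−8)/6)² = 2.778

Forward pass:
ES_Vendor contracts = 0; EF_Vendor contracts = 5
ES_Permits = 0; EF_Permits = 8
ES_Catering order = max(EF_Vendor contracts=5, EF_Permits=8) = 8; EF_Catering order = 8+12 = 20
ES_AV setup = 8; EF_AV setup = 8+10 = 18
ES_Stage build = max(EF_Vendor contracts=5, EF_AV setup=18) = 18; EF_Stage build = 18+5 = 23
ES_Marketing push = 20; EF_Marketing push = 20+8 = 28
ES_Ticketing = max(EF_Vendor contracts=5, EF_AV setup=18) = 18; EF_Ticketing = 18+4 = 22
ES_Staff briefing = max(EF_Vendor contracts=5, EF_AV setup=18) = 18; EF_Staff briefing = 18+13 = 31
ES_Rehearsal = 23; EF_Rehearsal = 23+5 = 28
ES_Signage = max(EF_Vendor contracts=5, EF_Marketing push=28, EF_Ticketing=22, EF_Staff briefing=31, EF_Rehearsal=28) = 31; EF_Signage = 31+13 = 44
Expected project duration μ = 44 days. Critical path: Permits → AV setup → Staff briefing → Signage.

Variance along critical path = 13.444 + 0.111 + 0.444 + 2.778 = 16.778; σ = √16.778 = 4.096 days.
Z = (36 − 44) / 4.096 = -1.953
P(T ≤ 36) = Φ(-1.953) ≈ 0.025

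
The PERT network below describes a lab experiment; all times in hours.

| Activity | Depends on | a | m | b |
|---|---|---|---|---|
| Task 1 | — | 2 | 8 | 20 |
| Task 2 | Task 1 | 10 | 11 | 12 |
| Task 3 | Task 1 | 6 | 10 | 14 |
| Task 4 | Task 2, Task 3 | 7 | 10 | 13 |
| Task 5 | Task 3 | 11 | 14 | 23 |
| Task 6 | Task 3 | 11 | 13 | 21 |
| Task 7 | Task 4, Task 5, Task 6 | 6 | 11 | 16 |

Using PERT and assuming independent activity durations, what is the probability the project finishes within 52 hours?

0.953

te_Task 1 = (2 + 4·8 + 20)/6 = 54/6 = 9; σ²_Task 1 = ((20−2)/6)² = 9.000
te_Task 2 = (10 + 4·11 + 12)/6 = 66/6 = 11; σ²_Task 2 = ((12−10)/6)² = 0.111
te_Task 3 = (6 + 4·10 + 14)/6 = 60/6 = 10; σ²_Task 3 = ((14−6)/6)² = 1.778
te_Task 4 = (7 + 4·10 + 13)/6 = 60/6 = 10; σ²_Task 4 = ((13−7)/6)² = 1.000
te_Task 5 = (11 + 4·14 + 23)/6 = 90/6 = 15; σ²_Task 5 = ((23−11)/6)² = 4.000
te_Task 6 = (11 + 4·13 + 21)/6 = 84/6 = 14; σ²_Task 6 = ((21−11)/6)² = 2.778
te_Task 7 = (6 + 4·11 + 16)/6 = 66/6 = 11; σ²_Task 7 = ((16−6)/6)² = 2.778

Forward pass:
ES_Task 1 = 0; EF_Task 1 = 9
ES_Task 2 = 9; EF_Task 2 = 9+11 = 20
ES_Task 3 = 9; EF_Task 3 = 9+10 = 19
ES_Task 4 = max(EF_Task 2=20, EF_Task 3=19) = 20; EF_Task 4 = 20+10 = 30
ES_Task 5 = 19; EF_Task 5 = 19+15 = 34
ES_Task 6 = 19; EF_Task 6 = 19+14 = 33
ES_Task 7 = max(EF_Task 4=30, EF_Task 5=34, EF_Task 6=33) = 34; EF_Task 7 = 34+11 = 45
Expected project duration μ = 45 hours. Critical path: Task 1 → Task 3 → Task 5 → Task 7.

Variance along critical path = 9.000 + 1.778 + 4.000 + 2.778 = 17.556; σ = √17.556 = 4.190 hours.
Z = (52 − 45) / 4.190 = 1.671
P(T ≤ 52) = Φ(1.671) ≈ 0.953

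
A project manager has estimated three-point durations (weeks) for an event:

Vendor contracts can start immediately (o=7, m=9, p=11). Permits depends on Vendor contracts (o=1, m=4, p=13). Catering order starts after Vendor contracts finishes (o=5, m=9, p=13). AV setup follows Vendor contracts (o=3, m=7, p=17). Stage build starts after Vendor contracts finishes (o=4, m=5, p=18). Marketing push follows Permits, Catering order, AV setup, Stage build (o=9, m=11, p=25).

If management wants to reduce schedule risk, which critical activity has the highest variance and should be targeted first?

Marketing push

te_Vendor contracts = (7 + 4·9 + 11)/6 = 54/6 = 9; σ²_Vendor contracts = ((11−7)/6)² = 0.444
te_Permits = (1 + 4·4 + 13)/6 = 30/6 = 5; σ²_Permits = ((13−1)/6)² = 4.000
te_Catering order = (5 + 4·9 + 13)/6 = 54/6 = 9; σ²_Catering order = ((13−5)/6)² = 1.778
te_AV setup = (3 + 4·7 + 17)/6 = 48/6 = 8; σ²_AV setup = ((17−3)/6)² = 5.444
te_Stage build = (4 + 4·5 + 18)/6 = 42/6 = 7; σ²_Stage build = ((18−4)/6)² = 5.444
te_Marketing push = (9 + 4·11 + 25)/6 = 78/6 = 13; σ²_Marketing push = ((25−9)/6)² = 7.111

Forward pass:
ES_Vendor contracts = 0; EF_Vendor contracts = 9
ES_Permits = 9; EF_Permits = 9+5 = 14
ES_Catering order = 9; EF_Catering order = 9+9 = 18
ES_AV setup = 9; EF_AV setup = 9+8 = 17
ES_Stage build = 9; EF_Stage build = 9+7 = 16
ES_Marketing push = max(EF_Permits=14, EF_Catering order=18, EF_AV setup=17, EF_Stage build=16) = 18; EF_Marketing push = 18+13 = 31
Expected project duration μ = 31 weeks. Critical path: Vendor contracts → Catering order → Marketing push.

Variances on critical path: σ²_Vendor contracts=0.444, σ²_Catering order=1.778, σ²_Marketing push=7.111.
Largest is σ²_Marketing push = 7.111.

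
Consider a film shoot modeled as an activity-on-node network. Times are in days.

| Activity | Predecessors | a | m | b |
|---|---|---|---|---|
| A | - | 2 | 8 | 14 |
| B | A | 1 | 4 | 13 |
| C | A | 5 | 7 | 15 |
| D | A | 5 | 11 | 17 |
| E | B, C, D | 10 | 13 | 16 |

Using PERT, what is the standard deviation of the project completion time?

3.00 days

te_A = (2 + 4·8 + 14)/6 = 48/6 = 8; σ²_A = ((14−2)/6)² = 4.000
te_B = (1 + 4·4 + 13)/6 = 30/6 = 5; σ²_B = ((13−1)/6)² = 4.000
te_C = (5 + 4·7 + 15)/6 = 48/6 = 8; σ²_C = ((15−5)/6)² = 2.778
te_D = (5 + 4·11 + 17)/6 = 66/6 = 11; σ²_D = ((17−5)/6)² = 4.000
te_E = (10 + 4·13 + 16)/6 = 78/6 = 13; σ²_E = ((16−10)/6)² = 1.000

Forward pass:
ES_A = 0; EF_A = 8
ES_B = 8; EF_B = 8+5 = 13
ES_C = 8; EF_C = 8+8 = 16
ES_D = 8; EF_D = 8+11 = 19
ES_E = max(EF_B=13, EF_C=16, EF_D=19) = 19; EF_E = 19+13 = 32
Expected project duration μ = 32 days. Critical path: A → D → E.

Variance along critical path = 4.000 + 4.000 + 1.000 = 9.000
σ = √9.000 = 3.000 days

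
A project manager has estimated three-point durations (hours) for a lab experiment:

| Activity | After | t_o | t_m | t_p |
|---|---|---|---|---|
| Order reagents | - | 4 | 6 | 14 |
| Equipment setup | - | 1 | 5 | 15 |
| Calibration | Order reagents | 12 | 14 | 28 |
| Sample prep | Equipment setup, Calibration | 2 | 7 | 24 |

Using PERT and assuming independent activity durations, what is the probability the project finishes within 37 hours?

0.850

te_Order reagents = (4 + 4·6 + 14)/6 = 42/6 = 7; σ²_Order reagents = ((14−4)/6)² = 2.778
te_Equipment setup = (1 + 4·5 + 15)/6 = 36/6 = 6; σ²_Equipment setup = ((15−1)/6)² = 5.444
te_Calibration = (12 + 4·14 + 28)/6 = 96/6 = 16; σ²_Calibration = ((28−12)/6)² = 7.111
te_Sample prep = (2 + 4·7 + 24)/6 = 54/6 = 9; σ²_Sample prep = ((24−2)/6)² = 13.444

Forward pass:
ES_Order reagents = 0; EF_Order reagents = 7
ES_Equipment setup = 0; EF_Equipment setup = 6
ES_Calibration = 7; EF_Calibration = 7+16 = 23
ES_Sample prep = max(EF_Equipment setup=6, EF_Calibration=23) = 23; EF_Sample prep = 23+9 = 32
Expected project duration μ = 32 hours. Critical path: Order reagents → Calibration → Sample prep.

Variance along critical path = 2.778 + 7.111 + 13.444 = 23.333; σ = √23.333 = 4.830 hours.
Z = (37 − 32) / 4.830 = 1.035
P(T ≤ 37) = Φ(1.035) ≈ 0.850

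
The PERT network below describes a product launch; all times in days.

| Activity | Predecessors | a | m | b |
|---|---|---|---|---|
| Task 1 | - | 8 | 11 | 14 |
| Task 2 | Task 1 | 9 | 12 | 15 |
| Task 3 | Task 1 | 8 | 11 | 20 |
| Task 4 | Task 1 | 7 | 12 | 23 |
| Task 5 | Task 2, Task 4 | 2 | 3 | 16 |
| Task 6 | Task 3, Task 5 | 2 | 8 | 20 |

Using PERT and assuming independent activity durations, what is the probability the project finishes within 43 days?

0.854

te_Task 1 = (8 + 4·11 + 14)/6 = 66/6 = 11; σ²_Task 1 = ((14−8)/6)² = 1.000
te_Task 2 = (9 + 4·12 + 15)/6 = 72/6 = 12; σ²_Task 2 = ((15−9)/6)² = 1.000
te_Task 3 = (8 + 4·11 + 20)/6 = 72/6 = 12; σ²_Task 3 = ((20−8)/6)² = 4.000
te_Task 4 = (7 + 4·12 + 23)/6 = 78/6 = 13; σ²_Task 4 = ((23−7)/6)² = 7.111
te_Task 5 = (2 + 4·3 + 16)/6 = 30/6 = 5; σ²_Task 5 = ((16−2)/6)² = 5.444
te_Task 6 = (2 + 4·8 + 20)/6 = 54/6 = 9; σ²_Task 6 = ((20−2)/6)² = 9.000

Forward pass:
ES_Task 1 = 0; EF_Task 1 = 11
ES_Task 2 = 11; EF_Task 2 = 11+12 = 23
ES_Task 3 = 11; EF_Task 3 = 11+12 = 23
ES_Task 4 = 11; EF_Task 4 = 11+13 = 24
ES_Task 5 = max(EF_Task 2=23, EF_Task 4=24) = 24; EF_Task 5 = 24+5 = 29
ES_Task 6 = max(EF_Task 3=23, EF_Task 5=29) = 29; EF_Task 6 = 29+9 = 38
Expected project duration μ = 38 days. Critical path: Task 1 → Task 4 → Task 5 → Task 6.

Variance along critical path = 1.000 + 7.111 + 5.444 + 9.000 = 22.556; σ = √22.556 = 4.749 days.
Z = (43 − 38) / 4.749 = 1.053
P(T ≤ 43) = Φ(1.053) ≈ 0.854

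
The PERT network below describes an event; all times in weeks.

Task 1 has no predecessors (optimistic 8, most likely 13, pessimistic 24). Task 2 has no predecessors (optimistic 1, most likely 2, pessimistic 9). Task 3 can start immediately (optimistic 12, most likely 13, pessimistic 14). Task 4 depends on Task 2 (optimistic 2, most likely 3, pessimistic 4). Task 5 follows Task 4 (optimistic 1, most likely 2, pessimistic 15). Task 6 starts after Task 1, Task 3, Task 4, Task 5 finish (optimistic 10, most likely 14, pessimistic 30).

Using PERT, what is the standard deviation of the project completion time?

te_Task 1 = (8 + 4·13 + 24)/6 = 84/6 = 14; σ²_Task 1 = ((24−8)/6)² = 7.111
te_Task 2 = (1 + 4·2 + 9)/6 = 18/6 = 3; σ²_Task 2 = ((9−1)/6)² = 1.778
te_Task 3 = (12 + 4·13 + 14)/6 = 78/6 = 13; σ²_Task 3 = ((14−12)/6)² = 0.111
te_Task 4 = (2 + 4·3 + 4)/6 = 18/6 = 3; σ²_Task 4 = ((4−2)/6)² = 0.111
te_Task 5 = (1 + 4·2 + 15)/6 = 24/6 = 4; σ²_Task 5 = ((15−1)/6)² = 5.444
te_Task 6 = (10 + 4·14 + 30)/6 = 96/6 = 16; σ²_Task 6 = ((30−10)/6)² = 11.111

Forward pass:
ES_Task 1 = 0; EF_Task 1 = 14
ES_Task 2 = 0; EF_Task 2 = 3
ES_Task 3 = 0; EF_Task 3 = 13
ES_Task 4 = 3; EF_Task 4 = 3+3 = 6
ES_Task 5 = 6; EF_Task 5 = 6+4 = 10
ES_Task 6 = max(EF_Task 1=14, EF_Task 3=13, EF_Task 4=6, EF_Task 5=10) = 14; EF_Task 6 = 14+16 = 30
Expected project duration μ = 30 weeks. Critical path: Task 1 → Task 6.

Variance along critical path = 7.111 + 11.111 = 18.222
σ = √18.222 = 4.269 weeks

4.27 weeks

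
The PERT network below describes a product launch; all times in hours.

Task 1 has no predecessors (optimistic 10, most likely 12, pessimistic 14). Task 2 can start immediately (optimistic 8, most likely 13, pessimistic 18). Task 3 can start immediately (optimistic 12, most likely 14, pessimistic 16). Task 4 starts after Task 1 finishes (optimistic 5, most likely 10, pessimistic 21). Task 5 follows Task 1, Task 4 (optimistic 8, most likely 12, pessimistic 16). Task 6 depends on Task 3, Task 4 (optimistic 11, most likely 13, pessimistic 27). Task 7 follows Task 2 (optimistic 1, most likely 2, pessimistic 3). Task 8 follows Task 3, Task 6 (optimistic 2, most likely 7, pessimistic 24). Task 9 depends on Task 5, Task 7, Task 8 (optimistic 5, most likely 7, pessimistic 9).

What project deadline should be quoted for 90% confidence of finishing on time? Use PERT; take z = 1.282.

60.9 hours

te_Task 1 = (10 + 4·12 + 14)/6 = 72/6 = 12; σ²_Task 1 = ((14−10)/6)² = 0.444
te_Task 2 = (8 + 4·13 + 18)/6 = 78/6 = 13; σ²_Task 2 = ((18−8)/6)² = 2.778
te_Task 3 = (12 + 4·14 + 16)/6 = 84/6 = 14; σ²_Task 3 = ((16−12)/6)² = 0.444
te_Task 4 = (5 + 4·10 + 21)/6 = 66/6 = 11; σ²_Task 4 = ((21−5)/6)² = 7.111
te_Task 5 = (8 + 4·12 + 16)/6 = 72/6 = 12; σ²_Task 5 = ((16−8)/6)² = 1.778
te_Task 6 = (11 + 4·13 + 27)/6 = 90/6 = 15; σ²_Task 6 = ((27−11)/6)² = 7.111
te_Task 7 = (1 + 4·2 + 3)/6 = 12/6 = 2; σ²_Task 7 = ((3−1)/6)² = 0.111
te_Task 8 = (2 + 4·7 + 24)/6 = 54/6 = 9; σ²_Task 8 = ((24−2)/6)² = 13.444
te_Task 9 = (5 + 4·7 + 9)/6 = 42/6 = 7; σ²_Task 9 = ((9−5)/6)² = 0.444

Forward pass:
ES_Task 1 = 0; EF_Task 1 = 12
ES_Task 2 = 0; EF_Task 2 = 13
ES_Task 3 = 0; EF_Task 3 = 14
ES_Task 4 = 12; EF_Task 4 = 12+11 = 23
ES_Task 5 = max(EF_Task 1=12, EF_Task 4=23) = 23; EF_Task 5 = 23+12 = 35
ES_Task 6 = max(EF_Task 3=14, EF_Task 4=23) = 23; EF_Task 6 = 23+15 = 38
ES_Task 7 = 13; EF_Task 7 = 13+2 = 15
ES_Task 8 = max(EF_Task 3=14, EF_Task 6=38) = 38; EF_Task 8 = 38+9 = 47
ES_Task 9 = max(EF_Task 5=35, EF_Task 7=15, EF_Task 8=47) = 47; EF_Task 9 = 47+7 = 54
Expected project duration μ = 54 hours. Critical path: Task 1 → Task 4 → Task 6 → Task 8 → Task 9.

Variance along critical path = 0.444 + 7.111 + 7.111 + 13.444 + 0.444 = 28.556; σ = 5.344 hours.
D = μ + z·σ = 54 + 1.282·5.344 = 60.9 hours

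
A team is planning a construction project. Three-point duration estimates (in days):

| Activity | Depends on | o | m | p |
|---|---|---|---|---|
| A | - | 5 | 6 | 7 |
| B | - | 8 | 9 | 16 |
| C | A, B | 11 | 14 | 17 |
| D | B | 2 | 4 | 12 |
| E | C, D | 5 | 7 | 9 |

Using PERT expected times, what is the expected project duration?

te_A = (5 + 4·6 + 7)/6 = 36/6 = 6
te_B = (8 + 4·9 + 16)/6 = 60/6 = 10
te_C = (11 + 4·14 + 17)/6 = 84/6 = 14
te_D = (2 + 4·4 + 12)/6 = 30/6 = 5
te_E = (5 + 4·7 + 9)/6 = 42/6 = 7

Forward pass:
ES_A = 0; EF_A = 6
ES_B = 0; EF_B = 10
ES_C = max(EF_A=6, EF_B=10) = 10; EF_C = 10+14 = 24
ES_D = 10; EF_D = 10+5 = 15
ES_E = max(EF_C=24, EF_D=15) = 24; EF_E = 24+7 = 31
Expected project duration μ = 31 days. Critical path: B → C → E.

31 days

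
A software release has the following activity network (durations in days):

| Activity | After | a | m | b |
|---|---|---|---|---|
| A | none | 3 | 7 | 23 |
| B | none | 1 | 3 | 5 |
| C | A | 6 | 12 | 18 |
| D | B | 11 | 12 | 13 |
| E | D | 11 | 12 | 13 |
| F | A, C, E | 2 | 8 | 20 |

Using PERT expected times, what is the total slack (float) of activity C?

te_A = (3 + 4·7 + 23)/6 = 54/6 = 9
te_B = (1 + 4·3 + 5)/6 = 18/6 = 3
te_C = (6 + 4·12 + 18)/6 = 72/6 = 12
te_D = (11 + 4·12 + 13)/6 = 72/6 = 12
te_E = (11 + 4·12 + 13)/6 = 72/6 = 12
te_F = (2 + 4·8 + 20)/6 = 54/6 = 9

Forward pass:
ES_A = 0; EF_A = 9
ES_B = 0; EF_B = 3
ES_C = 9; EF_C = 9+12 = 21
ES_D = 3; EF_D = 3+12 = 15
ES_E = 15; EF_E = 15+12 = 27
ES_F = max(EF_A=9, EF_C=21, EF_E=27) = 27; EF_F = 27+9 = 36
Expected project duration μ = 36 days. Critical path: B → D → E → F.

Backward pass:
LF_F = 36; LS_F = 36−9 = 27
LF_E = LS_F = 27; LS_E = 27−12 = 15
LF_D = LS_E = 15; LS_D = 15−12 = 3
LF_C = LS_F = 27; LS_C = 27−12 = 15
LF_B = LS_D = 3; LS_B = 3−3 = 0
LF_A = min(LS_C=15, LS_F=27) = 15; LS_A = 15−9 = 6
Slack_C = LS_C − ES_C = 15 − 9 = 6

6 days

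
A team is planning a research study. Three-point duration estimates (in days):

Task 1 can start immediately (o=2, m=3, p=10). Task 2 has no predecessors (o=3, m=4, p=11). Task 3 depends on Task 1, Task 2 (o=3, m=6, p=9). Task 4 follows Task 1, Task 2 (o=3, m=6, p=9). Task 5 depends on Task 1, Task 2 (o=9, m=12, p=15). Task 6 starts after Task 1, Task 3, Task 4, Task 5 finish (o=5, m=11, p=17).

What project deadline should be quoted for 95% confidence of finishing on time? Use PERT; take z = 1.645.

32.3 days

te_Task 1 = (2 + 4·3 + 10)/6 = 24/6 = 4; σ²_Task 1 = ((10−2)/6)² = 1.778
te_Task 2 = (3 + 4·4 + 11)/6 = 30/6 = 5; σ²_Task 2 = ((11−3)/6)² = 1.778
te_Task 3 = (3 + 4·6 + 9)/6 = 36/6 = 6; σ²_Task 3 = ((9−3)/6)² = 1.000
te_Task 4 = (3 + 4·6 + 9)/6 = 36/6 = 6; σ²_Task 4 = ((9−3)/6)² = 1.000
te_Task 5 = (9 + 4·12 + 15)/6 = 72/6 = 12; σ²_Task 5 = ((15−9)/6)² = 1.000
te_Task 6 = (5 + 4·11 + 17)/6 = 66/6 = 11; σ²_Task 6 = ((17−5)/6)² = 4.000

Forward pass:
ES_Task 1 = 0; EF_Task 1 = 4
ES_Task 2 = 0; EF_Task 2 = 5
ES_Task 3 = max(EF_Task 1=4, EF_Task 2=5) = 5; EF_Task 3 = 5+6 = 11
ES_Task 4 = max(EF_Task 1=4, EF_Task 2=5) = 5; EF_Task 4 = 5+6 = 11
ES_Task 5 = max(EF_Task 1=4, EF_Task 2=5) = 5; EF_Task 5 = 5+12 = 17
ES_Task 6 = max(EF_Task 1=4, EF_Task 3=11, EF_Task 4=11, EF_Task 5=17) = 17; EF_Task 6 = 17+11 = 28
Expected project duration μ = 28 days. Critical path: Task 2 → Task 5 → Task 6.

Variance along critical path = 1.778 + 1.000 + 4.000 = 6.778; σ = 2.603 days.
D = μ + z·σ = 28 + 1.645·2.603 = 32.3 days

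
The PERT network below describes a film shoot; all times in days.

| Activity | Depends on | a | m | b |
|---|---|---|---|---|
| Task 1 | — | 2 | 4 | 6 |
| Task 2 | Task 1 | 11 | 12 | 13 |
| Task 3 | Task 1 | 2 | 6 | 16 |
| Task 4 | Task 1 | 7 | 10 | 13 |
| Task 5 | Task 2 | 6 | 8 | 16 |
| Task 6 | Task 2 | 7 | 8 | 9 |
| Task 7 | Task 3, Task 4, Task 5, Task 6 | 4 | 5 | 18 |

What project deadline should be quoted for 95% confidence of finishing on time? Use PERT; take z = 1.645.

te_Task 1 = (2 + 4·4 + 6)/6 = 24/6 = 4; σ²_Task 1 = ((6−2)/6)² = 0.444
te_Task 2 = (11 + 4·12 + 13)/6 = 72/6 = 12; σ²_Task 2 = ((13−11)/6)² = 0.111
te_Task 3 = (2 + 4·6 + 16)/6 = 42/6 = 7; σ²_Task 3 = ((16−2)/6)² = 5.444
te_Task 4 = (7 + 4·10 + 13)/6 = 60/6 = 10; σ²_Task 4 = ((13−7)/6)² = 1.000
te_Task 5 = (6 + 4·8 + 16)/6 = 54/6 = 9; σ²_Task 5 = ((16−6)/6)² = 2.778
te_Task 6 = (7 + 4·8 + 9)/6 = 48/6 = 8; σ²_Task 6 = ((9−7)/6)² = 0.111
te_Task 7 = (4 + 4·5 + 18)/6 = 42/6 = 7; σ²_Task 7 = ((18−4)/6)² = 5.444

Forward pass:
ES_Task 1 = 0; EF_Task 1 = 4
ES_Task 2 = 4; EF_Task 2 = 4+12 = 16
ES_Task 3 = 4; EF_Task 3 = 4+7 = 11
ES_Task 4 = 4; EF_Task 4 = 4+10 = 14
ES_Task 5 = 16; EF_Task 5 = 16+9 = 25
ES_Task 6 = 16; EF_Task 6 = 16+8 = 24
ES_Task 7 = max(EF_Task 3=11, EF_Task 4=14, EF_Task 5=25, EF_Task 6=24) = 25; EF_Task 7 = 25+7 = 32
Expected project duration μ = 32 days. Critical path: Task 1 → Task 2 → Task 5 → Task 7.

Variance along critical path = 0.444 + 0.111 + 2.778 + 5.444 = 8.778; σ = 2.963 days.
D = μ + z·σ = 32 + 1.645·2.963 = 36.9 days

36.9 days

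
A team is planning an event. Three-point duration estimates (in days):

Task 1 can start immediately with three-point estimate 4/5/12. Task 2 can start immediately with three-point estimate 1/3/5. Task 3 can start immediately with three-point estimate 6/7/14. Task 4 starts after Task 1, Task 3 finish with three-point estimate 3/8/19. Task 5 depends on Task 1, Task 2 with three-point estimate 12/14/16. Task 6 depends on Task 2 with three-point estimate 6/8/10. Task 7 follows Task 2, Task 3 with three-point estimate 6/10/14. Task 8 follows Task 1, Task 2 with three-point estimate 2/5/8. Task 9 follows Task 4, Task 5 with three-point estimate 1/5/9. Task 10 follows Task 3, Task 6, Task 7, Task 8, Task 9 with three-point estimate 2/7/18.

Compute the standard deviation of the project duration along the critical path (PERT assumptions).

3.33 days

te_Task 1 = (4 + 4·5 + 12)/6 = 36/6 = 6; σ²_Task 1 = ((12−4)/6)² = 1.778
te_Task 2 = (1 + 4·3 + 5)/6 = 18/6 = 3; σ²_Task 2 = ((5−1)/6)² = 0.444
te_Task 3 = (6 + 4·7 + 14)/6 = 48/6 = 8; σ²_Task 3 = ((14−6)/6)² = 1.778
te_Task 4 = (3 + 4·8 + 19)/6 = 54/6 = 9; σ²_Task 4 = ((19−3)/6)² = 7.111
te_Task 5 = (12 + 4·14 + 16)/6 = 84/6 = 14; σ²_Task 5 = ((16−12)/6)² = 0.444
te_Task 6 = (6 + 4·8 + 10)/6 = 48/6 = 8; σ²_Task 6 = ((10−6)/6)² = 0.444
te_Task 7 = (6 + 4·10 + 14)/6 = 60/6 = 10; σ²_Task 7 = ((14−6)/6)² = 1.778
te_Task 8 = (2 + 4·5 + 8)/6 = 30/6 = 5; σ²_Task 8 = ((8−2)/6)² = 1.000
te_Task 9 = (1 + 4·5 + 9)/6 = 30/6 = 5; σ²_Task 9 = ((9−1)/6)² = 1.778
te_Task 10 = (2 + 4·7 + 18)/6 = 48/6 = 8; σ²_Task 10 = ((18−2)/6)² = 7.111

Forward pass:
ES_Task 1 = 0; EF_Task 1 = 6
ES_Task 2 = 0; EF_Task 2 = 3
ES_Task 3 = 0; EF_Task 3 = 8
ES_Task 4 = max(EF_Task 1=6, EF_Task 3=8) = 8; EF_Task 4 = 8+9 = 17
ES_Task 5 = max(EF_Task 1=6, EF_Task 2=3) = 6; EF_Task 5 = 6+14 = 20
ES_Task 6 = 3; EF_Task 6 = 3+8 = 11
ES_Task 7 = max(EF_Task 2=3, EF_Task 3=8) = 8; EF_Task 7 = 8+10 = 18
ES_Task 8 = max(EF_Task 1=6, EF_Task 2=3) = 6; EF_Task 8 = 6+5 = 11
ES_Task 9 = max(EF_Task 4=17, EF_Task 5=20) = 20; EF_Task 9 = 20+5 = 25
ES_Task 10 = max(EF_Task 3=8, EF_Task 6=11, EF_Task 7=18, EF_Task 8=11, EF_Task 9=25) = 25; EF_Task 10 = 25+8 = 33
Expected project duration μ = 33 days. Critical path: Task 1 → Task 5 → Task 9 → Task 10.

Variance along critical path = 1.778 + 0.444 + 1.778 + 7.111 = 11.111
σ = √11.111 = 3.333 days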